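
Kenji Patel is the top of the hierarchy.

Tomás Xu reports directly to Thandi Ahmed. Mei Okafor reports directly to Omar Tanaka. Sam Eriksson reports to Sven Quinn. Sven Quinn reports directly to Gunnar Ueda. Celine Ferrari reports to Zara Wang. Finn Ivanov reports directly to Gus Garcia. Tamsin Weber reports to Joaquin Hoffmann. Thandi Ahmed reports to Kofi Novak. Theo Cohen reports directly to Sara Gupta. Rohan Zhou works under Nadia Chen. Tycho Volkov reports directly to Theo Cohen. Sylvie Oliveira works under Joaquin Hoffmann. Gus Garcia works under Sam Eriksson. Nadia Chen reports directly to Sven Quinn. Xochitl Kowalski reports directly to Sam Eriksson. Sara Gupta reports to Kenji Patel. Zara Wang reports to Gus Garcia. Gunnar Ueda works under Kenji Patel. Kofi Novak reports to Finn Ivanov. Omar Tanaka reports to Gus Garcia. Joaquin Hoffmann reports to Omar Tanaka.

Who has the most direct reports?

Gus Garcia

Direct-report counts: Kenji Patel has 2; Gunnar Ueda has 1; Sven Quinn has 2; Nadia Chen has 1; Sam Eriksson has 2; Gus Garcia has 3; Zara Wang has 1; Omar Tanaka has 2; Joaquin Hoffmann has 2; Finn Ivanov has 1; Kofi Novak has 1; Thandi Ahmed has 1; Sara Gupta has 1; Theo Cohen has 1. The largest is 3, held by Gus Garcia.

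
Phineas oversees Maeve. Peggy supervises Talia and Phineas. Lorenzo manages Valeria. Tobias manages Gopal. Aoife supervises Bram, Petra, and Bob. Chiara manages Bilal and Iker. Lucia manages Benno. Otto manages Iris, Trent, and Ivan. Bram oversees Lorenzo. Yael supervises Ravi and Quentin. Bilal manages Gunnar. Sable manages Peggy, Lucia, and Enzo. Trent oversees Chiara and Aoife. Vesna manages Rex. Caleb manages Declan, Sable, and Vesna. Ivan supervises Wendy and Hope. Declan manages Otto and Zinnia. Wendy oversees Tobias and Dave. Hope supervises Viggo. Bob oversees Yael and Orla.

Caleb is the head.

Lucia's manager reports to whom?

Lucia reports to Sable, and Sable reports to Caleb. So Lucia's skip-level manager is Caleb.

Caleb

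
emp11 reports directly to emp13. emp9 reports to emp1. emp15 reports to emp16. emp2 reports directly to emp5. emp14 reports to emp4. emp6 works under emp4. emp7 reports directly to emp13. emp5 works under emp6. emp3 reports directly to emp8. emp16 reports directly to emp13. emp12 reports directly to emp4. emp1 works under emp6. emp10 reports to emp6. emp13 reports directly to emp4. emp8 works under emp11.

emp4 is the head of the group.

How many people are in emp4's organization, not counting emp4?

emp4 directly manages emp13, emp6, emp12, emp14. Under emp13: emp7, emp16, emp15, emp11, emp8, emp3 (6). Under emp6: emp10, emp1, emp9, emp5, emp2 (5). emp12 has no reports. emp14 has no reports. So emp4's organization is 4 direct reports plus everyone under them: 7 + 6 + 1 + 1 = 15.

15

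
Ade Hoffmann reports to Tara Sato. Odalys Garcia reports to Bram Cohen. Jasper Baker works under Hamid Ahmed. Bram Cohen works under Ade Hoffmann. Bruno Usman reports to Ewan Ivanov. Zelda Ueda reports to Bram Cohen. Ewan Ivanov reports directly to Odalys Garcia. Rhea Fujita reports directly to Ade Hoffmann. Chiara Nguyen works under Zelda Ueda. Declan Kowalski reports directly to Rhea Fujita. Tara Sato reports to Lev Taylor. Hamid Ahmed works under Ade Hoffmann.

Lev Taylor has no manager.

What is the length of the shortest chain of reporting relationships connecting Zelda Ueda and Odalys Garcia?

2

Zelda Ueda is 1 level below Bram Cohen, and Odalys Garcia is 1 level below Bram Cohen (their lowest common manager). The shortest path runs up from Zelda Ueda to Bram Cohen and back down to Odalys Garcia: 1 + 1 = 2 links.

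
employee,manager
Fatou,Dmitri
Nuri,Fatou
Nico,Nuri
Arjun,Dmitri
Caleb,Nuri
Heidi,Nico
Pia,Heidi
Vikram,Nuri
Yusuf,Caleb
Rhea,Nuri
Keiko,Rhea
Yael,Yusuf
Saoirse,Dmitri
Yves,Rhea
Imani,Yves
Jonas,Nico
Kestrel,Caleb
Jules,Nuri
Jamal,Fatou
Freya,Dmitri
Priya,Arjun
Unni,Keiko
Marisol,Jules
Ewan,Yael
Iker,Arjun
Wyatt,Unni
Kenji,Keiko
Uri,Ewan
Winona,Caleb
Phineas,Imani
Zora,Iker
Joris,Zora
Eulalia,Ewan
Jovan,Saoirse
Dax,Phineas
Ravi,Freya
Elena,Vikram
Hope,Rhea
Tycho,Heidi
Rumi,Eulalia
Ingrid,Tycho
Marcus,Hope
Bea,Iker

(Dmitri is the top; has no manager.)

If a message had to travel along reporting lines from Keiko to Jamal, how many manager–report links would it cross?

Keiko is 3 levels below Fatou, and Jamal is 1 level below Fatou (their lowest common manager). The shortest path runs up from Keiko to Fatou and back down to Jamal: 3 + 1 = 4 links.

4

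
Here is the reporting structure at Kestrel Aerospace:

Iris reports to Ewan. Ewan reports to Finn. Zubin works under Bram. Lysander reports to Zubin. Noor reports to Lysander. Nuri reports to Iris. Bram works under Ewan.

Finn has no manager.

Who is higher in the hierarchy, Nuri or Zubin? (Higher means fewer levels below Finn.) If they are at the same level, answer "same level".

Both Nuri and Zubin are 3 levels below Finn.

same level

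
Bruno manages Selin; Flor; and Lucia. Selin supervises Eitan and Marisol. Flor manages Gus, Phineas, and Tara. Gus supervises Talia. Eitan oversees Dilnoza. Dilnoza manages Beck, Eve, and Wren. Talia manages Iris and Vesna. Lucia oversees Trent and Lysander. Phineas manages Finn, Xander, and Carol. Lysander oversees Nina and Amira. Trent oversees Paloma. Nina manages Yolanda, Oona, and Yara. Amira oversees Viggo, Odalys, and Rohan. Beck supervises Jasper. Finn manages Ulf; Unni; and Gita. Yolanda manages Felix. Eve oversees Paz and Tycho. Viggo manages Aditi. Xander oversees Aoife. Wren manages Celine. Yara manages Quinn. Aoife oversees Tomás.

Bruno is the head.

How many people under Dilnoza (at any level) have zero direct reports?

The people in Dilnoza's organization with no one reporting to them are Celine, Paz, Tycho, Jasper. That is 4.

4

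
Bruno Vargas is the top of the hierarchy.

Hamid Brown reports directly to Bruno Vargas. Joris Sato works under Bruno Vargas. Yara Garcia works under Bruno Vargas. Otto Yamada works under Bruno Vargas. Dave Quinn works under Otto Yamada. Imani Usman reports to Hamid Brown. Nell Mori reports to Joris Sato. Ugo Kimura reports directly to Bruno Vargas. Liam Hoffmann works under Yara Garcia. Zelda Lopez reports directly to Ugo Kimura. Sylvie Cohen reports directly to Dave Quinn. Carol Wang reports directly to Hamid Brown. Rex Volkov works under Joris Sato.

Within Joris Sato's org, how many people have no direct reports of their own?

The people in Joris Sato's organization with no one reporting to them are Rex Volkov, Nell Mori. That is 2.

2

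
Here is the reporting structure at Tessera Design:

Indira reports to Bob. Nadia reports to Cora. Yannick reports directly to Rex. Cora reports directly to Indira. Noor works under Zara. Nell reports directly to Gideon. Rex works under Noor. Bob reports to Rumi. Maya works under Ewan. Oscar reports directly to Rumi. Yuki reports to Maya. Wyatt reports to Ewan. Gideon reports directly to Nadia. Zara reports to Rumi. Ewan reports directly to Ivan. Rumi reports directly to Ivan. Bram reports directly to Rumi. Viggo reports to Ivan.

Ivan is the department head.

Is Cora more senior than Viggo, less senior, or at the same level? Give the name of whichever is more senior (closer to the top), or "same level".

Viggo

Cora is 4 levels below Ivan; Viggo is 1. Viggo is higher.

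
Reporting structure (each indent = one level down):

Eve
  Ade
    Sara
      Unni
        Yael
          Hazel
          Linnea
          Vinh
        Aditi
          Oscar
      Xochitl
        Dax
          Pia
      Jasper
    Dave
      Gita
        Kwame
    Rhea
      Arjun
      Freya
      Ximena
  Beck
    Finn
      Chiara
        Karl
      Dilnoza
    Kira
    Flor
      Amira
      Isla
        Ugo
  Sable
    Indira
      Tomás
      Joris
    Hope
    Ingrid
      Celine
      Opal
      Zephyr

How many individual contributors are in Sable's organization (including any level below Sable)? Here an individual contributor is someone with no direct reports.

The people in Sable's organization with no one reporting to them are Zephyr, Opal, Celine, Hope, Joris, Tomás. That is 6.

6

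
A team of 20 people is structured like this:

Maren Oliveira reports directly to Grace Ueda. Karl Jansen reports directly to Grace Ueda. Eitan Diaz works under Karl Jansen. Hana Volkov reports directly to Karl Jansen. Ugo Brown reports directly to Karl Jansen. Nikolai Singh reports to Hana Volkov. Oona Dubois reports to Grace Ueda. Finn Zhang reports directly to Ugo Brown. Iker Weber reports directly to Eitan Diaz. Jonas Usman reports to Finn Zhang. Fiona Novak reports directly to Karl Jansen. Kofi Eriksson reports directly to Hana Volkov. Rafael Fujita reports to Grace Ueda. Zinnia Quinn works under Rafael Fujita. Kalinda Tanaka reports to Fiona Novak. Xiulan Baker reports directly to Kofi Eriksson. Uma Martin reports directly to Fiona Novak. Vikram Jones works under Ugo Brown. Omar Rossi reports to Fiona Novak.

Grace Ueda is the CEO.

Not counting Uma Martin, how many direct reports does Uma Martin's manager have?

Uma Martin reports to Fiona Novak. Fiona Novak's other direct reports are Kalinda Tanaka, Omar Rossi — 2 peers.

2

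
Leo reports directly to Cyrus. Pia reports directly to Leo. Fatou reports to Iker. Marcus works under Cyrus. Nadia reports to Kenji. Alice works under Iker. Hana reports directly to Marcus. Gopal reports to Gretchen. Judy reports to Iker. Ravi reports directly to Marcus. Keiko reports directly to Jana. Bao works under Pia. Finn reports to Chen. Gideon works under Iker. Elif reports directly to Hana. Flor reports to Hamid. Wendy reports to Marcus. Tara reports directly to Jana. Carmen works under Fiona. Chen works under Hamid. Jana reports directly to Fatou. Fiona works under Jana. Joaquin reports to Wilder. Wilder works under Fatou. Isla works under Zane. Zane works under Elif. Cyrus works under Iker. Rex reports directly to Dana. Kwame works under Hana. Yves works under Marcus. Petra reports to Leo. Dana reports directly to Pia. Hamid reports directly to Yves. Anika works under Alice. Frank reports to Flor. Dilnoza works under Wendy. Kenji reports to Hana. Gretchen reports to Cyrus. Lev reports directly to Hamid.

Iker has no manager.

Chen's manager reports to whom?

Yves

Chen reports to Hamid, and Hamid reports to Yves. So Chen's skip-level manager is Yves.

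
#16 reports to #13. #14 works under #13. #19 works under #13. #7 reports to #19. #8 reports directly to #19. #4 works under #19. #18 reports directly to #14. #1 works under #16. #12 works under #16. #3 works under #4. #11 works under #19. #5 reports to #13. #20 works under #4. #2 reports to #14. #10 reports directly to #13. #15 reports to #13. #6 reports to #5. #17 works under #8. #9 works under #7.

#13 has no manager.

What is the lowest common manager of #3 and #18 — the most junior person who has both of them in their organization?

#13

#3's chain of managers is #4, #19, #13. #18's chain of managers is #14, #13. The first manager that appears in both chains is #13.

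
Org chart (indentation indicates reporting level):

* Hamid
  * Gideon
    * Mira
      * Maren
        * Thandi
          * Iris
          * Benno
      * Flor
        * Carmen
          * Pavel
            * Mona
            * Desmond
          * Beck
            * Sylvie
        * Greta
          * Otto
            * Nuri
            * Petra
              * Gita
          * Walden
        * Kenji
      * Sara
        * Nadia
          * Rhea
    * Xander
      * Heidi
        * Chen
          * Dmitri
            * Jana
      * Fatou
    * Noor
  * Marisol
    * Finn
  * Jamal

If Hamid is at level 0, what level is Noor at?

2

Chain from Noor up to Hamid: Noor → Gideon → Hamid. That is 2 steps up, so Noor is 2 levels below Hamid.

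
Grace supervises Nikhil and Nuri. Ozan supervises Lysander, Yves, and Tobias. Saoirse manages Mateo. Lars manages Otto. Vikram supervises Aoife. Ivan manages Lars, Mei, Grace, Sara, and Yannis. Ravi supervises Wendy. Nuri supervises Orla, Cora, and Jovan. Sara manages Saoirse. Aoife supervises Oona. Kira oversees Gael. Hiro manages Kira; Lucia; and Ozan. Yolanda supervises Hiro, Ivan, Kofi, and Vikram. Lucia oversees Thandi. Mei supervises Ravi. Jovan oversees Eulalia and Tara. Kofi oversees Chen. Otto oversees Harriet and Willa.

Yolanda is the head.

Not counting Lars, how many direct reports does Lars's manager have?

Lars reports to Ivan. Ivan's other direct reports are Mei, Grace, Sara, Yannis — 4 peers.

4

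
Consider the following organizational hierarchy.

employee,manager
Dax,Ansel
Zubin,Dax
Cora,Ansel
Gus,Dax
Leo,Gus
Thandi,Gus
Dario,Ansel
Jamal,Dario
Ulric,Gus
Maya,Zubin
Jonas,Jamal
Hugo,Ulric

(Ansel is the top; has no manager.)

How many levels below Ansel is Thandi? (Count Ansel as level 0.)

3

Chain from Thandi up to Ansel: Thandi → Gus → Dax → Ansel. That is 3 steps up, so Thandi is 3 levels below Ansel.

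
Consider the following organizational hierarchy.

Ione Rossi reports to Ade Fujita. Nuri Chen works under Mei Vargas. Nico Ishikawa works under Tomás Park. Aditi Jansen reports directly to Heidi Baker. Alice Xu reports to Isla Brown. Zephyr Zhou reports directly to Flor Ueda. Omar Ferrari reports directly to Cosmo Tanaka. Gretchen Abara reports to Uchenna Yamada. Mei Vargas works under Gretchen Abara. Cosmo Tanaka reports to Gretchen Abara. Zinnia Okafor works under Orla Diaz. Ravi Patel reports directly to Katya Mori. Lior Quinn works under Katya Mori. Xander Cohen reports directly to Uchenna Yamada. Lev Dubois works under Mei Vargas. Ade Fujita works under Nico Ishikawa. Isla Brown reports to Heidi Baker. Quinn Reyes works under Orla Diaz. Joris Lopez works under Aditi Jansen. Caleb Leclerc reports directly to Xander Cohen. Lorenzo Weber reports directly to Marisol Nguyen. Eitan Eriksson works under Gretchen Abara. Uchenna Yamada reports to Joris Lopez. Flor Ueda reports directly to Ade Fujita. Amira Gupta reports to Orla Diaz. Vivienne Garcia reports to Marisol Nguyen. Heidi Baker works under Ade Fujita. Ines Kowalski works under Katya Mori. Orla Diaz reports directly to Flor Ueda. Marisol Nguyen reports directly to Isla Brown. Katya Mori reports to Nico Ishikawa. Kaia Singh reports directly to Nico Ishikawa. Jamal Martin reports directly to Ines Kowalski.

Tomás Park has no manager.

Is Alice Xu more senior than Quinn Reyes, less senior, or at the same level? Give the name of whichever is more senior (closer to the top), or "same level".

Both Alice Xu and Quinn Reyes are 5 levels below Tomás Park.

same level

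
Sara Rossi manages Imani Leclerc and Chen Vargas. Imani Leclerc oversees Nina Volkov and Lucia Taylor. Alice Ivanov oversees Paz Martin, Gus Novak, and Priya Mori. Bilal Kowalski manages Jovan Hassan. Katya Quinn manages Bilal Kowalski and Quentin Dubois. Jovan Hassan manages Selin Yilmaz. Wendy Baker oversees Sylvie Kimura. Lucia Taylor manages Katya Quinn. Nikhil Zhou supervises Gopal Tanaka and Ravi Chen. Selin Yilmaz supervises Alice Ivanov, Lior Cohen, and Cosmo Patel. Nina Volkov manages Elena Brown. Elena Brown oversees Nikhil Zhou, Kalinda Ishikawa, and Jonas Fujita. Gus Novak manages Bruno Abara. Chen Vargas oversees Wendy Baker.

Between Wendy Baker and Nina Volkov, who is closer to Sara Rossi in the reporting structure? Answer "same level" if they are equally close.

Both Wendy Baker and Nina Volkov are 2 levels below Sara Rossi.

same level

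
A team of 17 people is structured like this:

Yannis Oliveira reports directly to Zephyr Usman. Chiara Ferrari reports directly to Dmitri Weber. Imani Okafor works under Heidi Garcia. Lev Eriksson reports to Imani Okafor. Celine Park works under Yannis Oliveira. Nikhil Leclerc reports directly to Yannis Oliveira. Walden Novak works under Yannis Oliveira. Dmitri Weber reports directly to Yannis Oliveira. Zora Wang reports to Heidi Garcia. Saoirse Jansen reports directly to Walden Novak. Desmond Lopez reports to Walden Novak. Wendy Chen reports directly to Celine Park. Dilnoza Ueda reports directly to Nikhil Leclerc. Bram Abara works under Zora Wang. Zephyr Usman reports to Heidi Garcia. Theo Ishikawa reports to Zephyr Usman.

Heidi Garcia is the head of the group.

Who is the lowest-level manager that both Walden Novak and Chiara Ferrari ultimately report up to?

Walden Novak's chain of managers is Yannis Oliveira, Zephyr Usman, Heidi Garcia. Chiara Ferrari's chain of managers is Dmitri Weber, Yannis Oliveira, Zephyr Usman, Heidi Garcia. The first manager that appears in both chains is Yannis Oliveira.

Yannis Oliveira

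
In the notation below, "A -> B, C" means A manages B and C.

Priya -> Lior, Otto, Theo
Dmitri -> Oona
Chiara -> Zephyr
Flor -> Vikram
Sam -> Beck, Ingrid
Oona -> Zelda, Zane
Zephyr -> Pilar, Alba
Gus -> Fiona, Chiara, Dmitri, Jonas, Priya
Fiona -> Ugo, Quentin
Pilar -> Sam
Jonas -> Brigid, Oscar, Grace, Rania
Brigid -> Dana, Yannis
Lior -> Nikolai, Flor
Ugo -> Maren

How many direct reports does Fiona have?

2

Fiona directly manages Ugo, Quentin. That is 2 direct reports.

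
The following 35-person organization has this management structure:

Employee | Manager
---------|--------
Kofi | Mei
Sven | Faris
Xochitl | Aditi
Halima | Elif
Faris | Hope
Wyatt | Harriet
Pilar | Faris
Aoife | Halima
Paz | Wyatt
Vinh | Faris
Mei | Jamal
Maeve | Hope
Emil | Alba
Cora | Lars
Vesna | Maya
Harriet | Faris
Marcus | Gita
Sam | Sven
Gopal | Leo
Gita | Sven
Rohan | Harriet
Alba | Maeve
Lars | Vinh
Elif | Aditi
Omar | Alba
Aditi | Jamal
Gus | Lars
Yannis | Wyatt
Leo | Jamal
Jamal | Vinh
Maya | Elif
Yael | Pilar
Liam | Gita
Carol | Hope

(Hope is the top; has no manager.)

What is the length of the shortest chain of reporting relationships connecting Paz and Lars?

Paz is 3 levels below Faris, and Lars is 2 levels below Faris (their lowest common manager). The shortest path runs up from Paz to Faris and back down to Lars: 3 + 2 = 5 links.

5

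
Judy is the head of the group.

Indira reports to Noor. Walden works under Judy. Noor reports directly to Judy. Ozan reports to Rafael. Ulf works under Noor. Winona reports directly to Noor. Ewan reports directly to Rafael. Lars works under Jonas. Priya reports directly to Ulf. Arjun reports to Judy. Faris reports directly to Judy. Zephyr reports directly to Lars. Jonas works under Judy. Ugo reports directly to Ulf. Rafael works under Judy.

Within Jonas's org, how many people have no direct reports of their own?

1

The only person in Jonas's organization with no one reporting to them is Zephyr. That is 1.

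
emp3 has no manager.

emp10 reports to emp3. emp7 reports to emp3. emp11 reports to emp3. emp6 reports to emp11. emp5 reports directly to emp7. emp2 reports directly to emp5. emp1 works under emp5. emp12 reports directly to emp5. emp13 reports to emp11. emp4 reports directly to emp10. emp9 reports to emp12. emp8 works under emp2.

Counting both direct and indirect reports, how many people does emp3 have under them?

12

emp3 directly manages emp10, emp7, emp11. Under emp10: emp4 (1). Under emp7: emp5, emp12, emp9, emp1, emp2, emp8 (6). Under emp11: emp13, emp6 (2). So emp3's organization is 3 direct reports plus everyone under them: 2 + 7 + 3 = 12.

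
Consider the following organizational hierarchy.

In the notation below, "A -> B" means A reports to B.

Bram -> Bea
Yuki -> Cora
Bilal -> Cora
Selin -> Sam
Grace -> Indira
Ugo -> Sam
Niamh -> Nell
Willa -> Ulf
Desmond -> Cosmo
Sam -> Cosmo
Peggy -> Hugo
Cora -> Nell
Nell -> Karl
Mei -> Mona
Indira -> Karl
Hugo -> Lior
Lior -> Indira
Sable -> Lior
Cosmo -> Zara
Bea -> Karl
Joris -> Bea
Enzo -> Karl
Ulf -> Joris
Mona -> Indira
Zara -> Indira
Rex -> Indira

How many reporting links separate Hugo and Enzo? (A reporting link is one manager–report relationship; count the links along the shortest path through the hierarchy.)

4

Hugo is 3 levels below Karl, and Enzo is 1 level below Karl (their lowest common manager). The shortest path runs up from Hugo to Karl and back down to Enzo: 3 + 1 = 4 links.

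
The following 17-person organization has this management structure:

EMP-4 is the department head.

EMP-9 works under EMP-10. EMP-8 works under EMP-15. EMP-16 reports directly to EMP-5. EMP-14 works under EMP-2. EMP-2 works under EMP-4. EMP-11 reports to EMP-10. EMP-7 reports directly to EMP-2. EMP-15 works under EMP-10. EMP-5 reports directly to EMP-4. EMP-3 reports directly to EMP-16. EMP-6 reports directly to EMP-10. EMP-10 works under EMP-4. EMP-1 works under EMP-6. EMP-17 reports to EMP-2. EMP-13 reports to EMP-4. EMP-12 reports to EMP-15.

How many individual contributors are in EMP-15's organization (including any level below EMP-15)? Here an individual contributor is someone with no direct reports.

2

The people in EMP-15's organization with no one reporting to them are EMP-8, EMP-12. That is 2.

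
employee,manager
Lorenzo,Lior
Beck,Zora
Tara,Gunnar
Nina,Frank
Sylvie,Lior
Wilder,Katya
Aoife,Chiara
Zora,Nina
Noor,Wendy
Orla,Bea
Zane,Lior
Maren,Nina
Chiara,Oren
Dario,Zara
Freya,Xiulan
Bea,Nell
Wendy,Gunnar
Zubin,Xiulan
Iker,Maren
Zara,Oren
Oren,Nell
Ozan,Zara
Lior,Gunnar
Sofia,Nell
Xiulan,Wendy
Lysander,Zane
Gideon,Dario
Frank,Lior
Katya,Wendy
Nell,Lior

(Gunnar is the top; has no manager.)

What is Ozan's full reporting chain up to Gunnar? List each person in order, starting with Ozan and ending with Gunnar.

Ozan reports to Zara. Zara reports to Oren. Oren reports to Nell. Nell reports to Lior. Lior reports to Gunnar. Gunnar is at the top.

Ozan -> Zara -> Oren -> Nell -> Lior -> Gunnar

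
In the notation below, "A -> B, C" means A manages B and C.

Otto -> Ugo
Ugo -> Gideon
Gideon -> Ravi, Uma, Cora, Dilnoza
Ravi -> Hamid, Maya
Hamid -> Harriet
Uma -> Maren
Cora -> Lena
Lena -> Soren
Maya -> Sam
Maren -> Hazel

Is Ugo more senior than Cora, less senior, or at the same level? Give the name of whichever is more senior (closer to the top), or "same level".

Ugo is 1 level below Otto; Cora is 3. Ugo is higher.

Ugo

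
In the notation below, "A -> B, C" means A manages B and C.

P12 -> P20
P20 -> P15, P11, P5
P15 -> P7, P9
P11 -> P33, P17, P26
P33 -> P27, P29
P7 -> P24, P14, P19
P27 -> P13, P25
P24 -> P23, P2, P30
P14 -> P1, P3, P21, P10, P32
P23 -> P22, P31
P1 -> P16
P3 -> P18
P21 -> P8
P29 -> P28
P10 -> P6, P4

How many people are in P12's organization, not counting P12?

P12 directly manages P20. Under P20: P5, P11, P26, P17, P33, P29, P28, P27, P25, P13, P15, P9, P7, P19, P14, P32, P10, P4, P6, P21, P8, P3, P18, P1, P16, P24, P30, P2, P23, P31, P22 (31). That's 32 in total.

32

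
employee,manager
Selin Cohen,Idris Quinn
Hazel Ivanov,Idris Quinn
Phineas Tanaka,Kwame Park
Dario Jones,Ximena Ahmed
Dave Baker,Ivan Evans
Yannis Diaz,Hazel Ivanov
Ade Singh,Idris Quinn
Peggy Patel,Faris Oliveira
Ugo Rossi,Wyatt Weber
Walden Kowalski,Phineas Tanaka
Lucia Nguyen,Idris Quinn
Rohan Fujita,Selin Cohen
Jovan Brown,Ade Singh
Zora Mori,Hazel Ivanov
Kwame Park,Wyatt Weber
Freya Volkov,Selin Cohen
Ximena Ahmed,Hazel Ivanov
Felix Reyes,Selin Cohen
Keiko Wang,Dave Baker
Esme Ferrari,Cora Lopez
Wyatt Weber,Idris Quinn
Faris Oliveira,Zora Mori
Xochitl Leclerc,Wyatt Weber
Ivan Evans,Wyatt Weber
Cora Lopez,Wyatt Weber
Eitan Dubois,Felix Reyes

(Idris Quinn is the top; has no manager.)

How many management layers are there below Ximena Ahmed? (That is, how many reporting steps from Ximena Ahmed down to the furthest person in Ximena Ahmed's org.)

The longest chain under Ximena Ahmed runs Ximena Ahmed → Dario Jones, which is 1 level below Ximena Ahmed.

1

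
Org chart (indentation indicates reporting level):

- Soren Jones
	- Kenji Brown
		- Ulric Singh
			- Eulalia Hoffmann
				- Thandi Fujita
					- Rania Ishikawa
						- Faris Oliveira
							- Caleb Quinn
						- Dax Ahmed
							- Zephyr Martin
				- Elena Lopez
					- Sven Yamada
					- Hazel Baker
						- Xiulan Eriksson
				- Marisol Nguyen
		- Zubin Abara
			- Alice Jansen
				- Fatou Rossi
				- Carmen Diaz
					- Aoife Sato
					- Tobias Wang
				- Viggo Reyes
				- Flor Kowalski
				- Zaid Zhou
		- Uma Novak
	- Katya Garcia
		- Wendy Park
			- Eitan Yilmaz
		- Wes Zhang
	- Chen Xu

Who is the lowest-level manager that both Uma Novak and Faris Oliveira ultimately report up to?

Kenji Brown

Uma Novak's chain of managers is Kenji Brown, Soren Jones. Faris Oliveira's chain of managers is Rania Ishikawa, Thandi Fujita, Eulalia Hoffmann, Ulric Singh, Kenji Brown, Soren Jones. The first manager that appears in both chains is Kenji Brown.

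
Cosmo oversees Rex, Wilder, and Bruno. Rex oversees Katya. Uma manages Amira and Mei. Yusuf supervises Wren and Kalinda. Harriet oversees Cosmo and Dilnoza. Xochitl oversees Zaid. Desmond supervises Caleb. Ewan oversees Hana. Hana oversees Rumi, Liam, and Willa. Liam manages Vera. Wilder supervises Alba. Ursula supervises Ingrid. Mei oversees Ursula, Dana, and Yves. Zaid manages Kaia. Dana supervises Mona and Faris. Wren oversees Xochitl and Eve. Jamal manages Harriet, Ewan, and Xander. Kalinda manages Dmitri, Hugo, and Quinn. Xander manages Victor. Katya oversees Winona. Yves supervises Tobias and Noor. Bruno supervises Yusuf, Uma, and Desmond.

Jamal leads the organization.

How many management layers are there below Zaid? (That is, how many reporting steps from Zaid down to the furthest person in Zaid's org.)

The longest chain under Zaid runs Zaid → Kaia, which is 1 level below Zaid.

1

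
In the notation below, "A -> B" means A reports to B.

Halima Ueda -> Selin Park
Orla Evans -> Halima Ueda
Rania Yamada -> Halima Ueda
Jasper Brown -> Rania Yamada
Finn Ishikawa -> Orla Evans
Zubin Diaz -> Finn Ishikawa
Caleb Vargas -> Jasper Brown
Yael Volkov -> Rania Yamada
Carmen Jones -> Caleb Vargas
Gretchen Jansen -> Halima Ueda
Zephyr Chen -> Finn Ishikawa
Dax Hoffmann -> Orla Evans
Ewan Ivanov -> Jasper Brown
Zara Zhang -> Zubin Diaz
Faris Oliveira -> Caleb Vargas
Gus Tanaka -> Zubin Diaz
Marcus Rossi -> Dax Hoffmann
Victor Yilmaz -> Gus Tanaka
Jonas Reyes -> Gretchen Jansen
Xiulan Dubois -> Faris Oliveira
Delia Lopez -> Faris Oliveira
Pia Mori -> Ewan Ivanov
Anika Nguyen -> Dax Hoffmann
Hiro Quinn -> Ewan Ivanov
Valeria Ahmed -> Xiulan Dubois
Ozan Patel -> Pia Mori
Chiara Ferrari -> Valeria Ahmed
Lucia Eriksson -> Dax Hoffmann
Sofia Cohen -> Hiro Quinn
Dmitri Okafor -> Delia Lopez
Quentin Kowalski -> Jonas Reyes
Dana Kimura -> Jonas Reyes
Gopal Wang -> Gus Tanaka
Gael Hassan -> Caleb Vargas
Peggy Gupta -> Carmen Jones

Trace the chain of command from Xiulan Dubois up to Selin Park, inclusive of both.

Xiulan Dubois reports to Faris Oliveira. Faris Oliveira reports to Caleb Vargas. Caleb Vargas reports to Jasper Brown. Jasper Brown reports to Rania Yamada. Rania Yamada reports to Halima Ueda. Halima Ueda reports to Selin Park. Selin Park is at the top.

Xiulan Dubois -> Faris Oliveira -> Caleb Vargas -> Jasper Brown -> Rania Yamada -> Halima Ueda -> Selin Park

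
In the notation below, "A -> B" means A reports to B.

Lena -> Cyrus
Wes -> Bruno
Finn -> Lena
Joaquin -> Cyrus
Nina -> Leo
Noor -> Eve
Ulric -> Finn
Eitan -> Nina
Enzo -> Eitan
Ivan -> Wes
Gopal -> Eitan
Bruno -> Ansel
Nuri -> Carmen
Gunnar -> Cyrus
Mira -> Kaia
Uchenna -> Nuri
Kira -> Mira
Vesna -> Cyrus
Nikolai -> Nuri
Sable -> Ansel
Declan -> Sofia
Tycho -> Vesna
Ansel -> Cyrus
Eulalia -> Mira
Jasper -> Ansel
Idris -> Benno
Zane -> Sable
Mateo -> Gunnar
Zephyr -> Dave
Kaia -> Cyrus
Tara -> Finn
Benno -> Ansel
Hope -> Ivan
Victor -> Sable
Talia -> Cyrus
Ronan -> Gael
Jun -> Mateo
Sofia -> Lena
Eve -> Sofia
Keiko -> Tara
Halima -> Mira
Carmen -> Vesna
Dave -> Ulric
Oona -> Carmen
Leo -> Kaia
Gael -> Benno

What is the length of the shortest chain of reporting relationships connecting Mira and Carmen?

Mira is 2 levels below Cyrus, and Carmen is 2 levels below Cyrus (their lowest common manager). The shortest path runs up from Mira to Cyrus and back down to Carmen: 2 + 2 = 4 links.

4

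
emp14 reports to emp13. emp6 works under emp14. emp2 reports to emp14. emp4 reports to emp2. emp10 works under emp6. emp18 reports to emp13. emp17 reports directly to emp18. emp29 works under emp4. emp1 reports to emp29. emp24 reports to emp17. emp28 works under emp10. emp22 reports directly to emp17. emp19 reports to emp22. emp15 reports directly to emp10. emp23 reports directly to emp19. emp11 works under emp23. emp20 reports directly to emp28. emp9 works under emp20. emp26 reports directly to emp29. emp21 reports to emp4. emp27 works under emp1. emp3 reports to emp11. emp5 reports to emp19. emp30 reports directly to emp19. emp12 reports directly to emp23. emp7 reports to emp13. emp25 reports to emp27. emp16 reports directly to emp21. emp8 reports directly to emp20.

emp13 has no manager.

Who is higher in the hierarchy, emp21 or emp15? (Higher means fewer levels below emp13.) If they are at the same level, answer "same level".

same level

Both emp21 and emp15 are 4 levels below emp13.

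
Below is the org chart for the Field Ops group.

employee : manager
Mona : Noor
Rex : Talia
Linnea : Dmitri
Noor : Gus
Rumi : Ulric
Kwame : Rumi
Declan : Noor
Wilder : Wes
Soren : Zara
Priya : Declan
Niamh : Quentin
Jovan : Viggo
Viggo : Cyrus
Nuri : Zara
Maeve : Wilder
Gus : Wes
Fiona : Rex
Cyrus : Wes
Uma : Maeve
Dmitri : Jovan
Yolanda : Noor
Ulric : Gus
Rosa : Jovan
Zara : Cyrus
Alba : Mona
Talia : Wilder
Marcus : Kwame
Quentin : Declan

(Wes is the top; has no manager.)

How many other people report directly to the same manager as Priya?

Priya reports to Declan. Declan's other direct reports are Quentin — 1 peer.

1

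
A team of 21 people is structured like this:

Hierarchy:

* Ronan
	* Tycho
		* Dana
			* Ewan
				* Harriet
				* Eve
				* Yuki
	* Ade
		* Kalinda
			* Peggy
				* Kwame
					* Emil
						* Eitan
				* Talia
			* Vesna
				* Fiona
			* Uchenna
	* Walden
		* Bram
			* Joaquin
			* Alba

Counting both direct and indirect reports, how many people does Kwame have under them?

Kwame directly manages Emil. Under Emil: Eitan (1). That's 2 in total.

2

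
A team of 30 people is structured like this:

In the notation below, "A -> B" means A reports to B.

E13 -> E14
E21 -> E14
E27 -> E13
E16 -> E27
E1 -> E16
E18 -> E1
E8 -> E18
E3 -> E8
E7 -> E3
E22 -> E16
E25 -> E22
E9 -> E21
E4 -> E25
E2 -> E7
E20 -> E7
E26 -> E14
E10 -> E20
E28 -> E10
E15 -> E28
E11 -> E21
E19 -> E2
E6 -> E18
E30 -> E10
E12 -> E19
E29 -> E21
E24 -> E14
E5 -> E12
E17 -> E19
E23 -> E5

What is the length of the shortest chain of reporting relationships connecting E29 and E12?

E29 is 2 levels below E14, and E12 is 11 levels below E14 (their lowest common manager). The shortest path runs up from E29 to E14 and back down to E12: 2 + 11 = 13 links.

13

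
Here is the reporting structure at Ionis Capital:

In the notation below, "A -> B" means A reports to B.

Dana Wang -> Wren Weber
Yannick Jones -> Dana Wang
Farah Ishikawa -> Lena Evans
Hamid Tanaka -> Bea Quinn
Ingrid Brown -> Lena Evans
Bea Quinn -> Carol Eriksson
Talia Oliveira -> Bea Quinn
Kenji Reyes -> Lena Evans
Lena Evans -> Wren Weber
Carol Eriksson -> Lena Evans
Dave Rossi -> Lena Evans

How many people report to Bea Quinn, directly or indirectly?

Bea Quinn directly manages Hamid Tanaka, Talia Oliveira. Hamid Tanaka has no reports. Talia Oliveira has no reports. So Bea Quinn's organization is 2 direct reports plus everyone under them: 1 + 1 = 2.

2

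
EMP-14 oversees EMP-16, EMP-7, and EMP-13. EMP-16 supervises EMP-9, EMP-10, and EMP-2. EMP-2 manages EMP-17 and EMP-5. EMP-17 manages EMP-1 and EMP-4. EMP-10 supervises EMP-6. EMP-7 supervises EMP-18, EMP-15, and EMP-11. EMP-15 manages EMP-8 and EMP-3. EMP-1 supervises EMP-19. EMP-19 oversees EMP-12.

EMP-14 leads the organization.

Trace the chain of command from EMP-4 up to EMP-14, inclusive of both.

EMP-4 reports to EMP-17. EMP-17 reports to EMP-2. EMP-2 reports to EMP-16. EMP-16 reports to EMP-14. EMP-14 is at the top.

EMP-4 -> EMP-17 -> EMP-2 -> EMP-16 -> EMP-14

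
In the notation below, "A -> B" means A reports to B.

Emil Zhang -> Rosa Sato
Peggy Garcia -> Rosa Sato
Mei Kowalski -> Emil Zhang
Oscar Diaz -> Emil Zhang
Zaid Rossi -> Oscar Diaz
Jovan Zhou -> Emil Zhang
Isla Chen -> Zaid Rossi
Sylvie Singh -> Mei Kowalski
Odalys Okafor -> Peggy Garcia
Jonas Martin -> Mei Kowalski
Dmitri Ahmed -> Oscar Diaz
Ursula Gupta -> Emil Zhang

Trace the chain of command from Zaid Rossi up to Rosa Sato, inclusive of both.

Zaid Rossi -> Oscar Diaz -> Emil Zhang -> Rosa Sato

Zaid Rossi reports to Oscar Diaz. Oscar Diaz reports to Emil Zhang. Emil Zhang reports to Rosa Sato. Rosa Sato is at the top.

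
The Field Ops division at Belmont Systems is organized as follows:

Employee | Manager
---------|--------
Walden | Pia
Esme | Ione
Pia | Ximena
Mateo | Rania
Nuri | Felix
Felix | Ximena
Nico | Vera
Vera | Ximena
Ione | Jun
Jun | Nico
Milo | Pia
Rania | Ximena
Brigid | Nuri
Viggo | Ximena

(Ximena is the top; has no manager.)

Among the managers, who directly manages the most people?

Direct-report counts: Ximena has 5; Felix has 1; Nuri has 1; Vera has 1; Nico has 1; Jun has 1; Ione has 1; Rania has 1; Pia has 2. The largest is 5, held by Ximena.

Ximena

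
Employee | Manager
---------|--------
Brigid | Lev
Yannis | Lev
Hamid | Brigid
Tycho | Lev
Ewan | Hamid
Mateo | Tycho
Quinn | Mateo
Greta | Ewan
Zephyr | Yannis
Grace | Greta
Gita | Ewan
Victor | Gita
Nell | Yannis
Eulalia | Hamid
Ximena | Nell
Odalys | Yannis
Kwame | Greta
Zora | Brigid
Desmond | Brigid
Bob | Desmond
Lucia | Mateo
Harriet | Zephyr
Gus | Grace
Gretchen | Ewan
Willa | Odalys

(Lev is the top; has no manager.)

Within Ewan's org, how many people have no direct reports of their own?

4

The people in Ewan's organization with no one reporting to them are Gretchen, Victor, Kwame, Gus. That is 4.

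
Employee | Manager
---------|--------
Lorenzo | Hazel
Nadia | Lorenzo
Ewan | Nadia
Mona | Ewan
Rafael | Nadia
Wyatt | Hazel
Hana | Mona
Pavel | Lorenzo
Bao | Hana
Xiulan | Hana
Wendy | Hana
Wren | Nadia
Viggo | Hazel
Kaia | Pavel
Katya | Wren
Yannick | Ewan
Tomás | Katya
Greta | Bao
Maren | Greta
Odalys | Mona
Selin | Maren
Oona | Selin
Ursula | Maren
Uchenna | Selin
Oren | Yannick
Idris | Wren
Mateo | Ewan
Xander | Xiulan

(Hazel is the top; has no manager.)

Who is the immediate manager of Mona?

Ewan

Mona reports directly to Ewan.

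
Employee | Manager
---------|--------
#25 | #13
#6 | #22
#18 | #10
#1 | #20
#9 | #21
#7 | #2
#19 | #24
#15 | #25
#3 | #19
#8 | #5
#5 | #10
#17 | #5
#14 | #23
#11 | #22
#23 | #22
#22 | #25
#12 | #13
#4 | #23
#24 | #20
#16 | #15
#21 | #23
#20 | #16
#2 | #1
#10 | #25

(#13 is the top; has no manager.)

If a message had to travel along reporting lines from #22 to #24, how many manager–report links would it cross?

#22 is 1 level below #25, and #24 is 4 levels below #25 (their lowest common manager). The shortest path runs up from #22 to #25 and back down to #24: 1 + 4 = 5 links.

5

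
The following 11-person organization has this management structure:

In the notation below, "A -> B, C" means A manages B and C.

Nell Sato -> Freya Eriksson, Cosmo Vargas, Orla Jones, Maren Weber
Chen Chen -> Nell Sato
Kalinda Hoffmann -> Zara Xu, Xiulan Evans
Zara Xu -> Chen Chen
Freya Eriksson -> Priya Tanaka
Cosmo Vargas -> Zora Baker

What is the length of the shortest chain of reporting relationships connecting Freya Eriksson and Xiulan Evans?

Freya Eriksson is 4 levels below Kalinda Hoffmann, and Xiulan Evans is 1 level below Kalinda Hoffmann (their lowest common manager). The shortest path runs up from Freya Eriksson to Kalinda Hoffmann and back down to Xiulan Evans: 4 + 1 = 5 links.

5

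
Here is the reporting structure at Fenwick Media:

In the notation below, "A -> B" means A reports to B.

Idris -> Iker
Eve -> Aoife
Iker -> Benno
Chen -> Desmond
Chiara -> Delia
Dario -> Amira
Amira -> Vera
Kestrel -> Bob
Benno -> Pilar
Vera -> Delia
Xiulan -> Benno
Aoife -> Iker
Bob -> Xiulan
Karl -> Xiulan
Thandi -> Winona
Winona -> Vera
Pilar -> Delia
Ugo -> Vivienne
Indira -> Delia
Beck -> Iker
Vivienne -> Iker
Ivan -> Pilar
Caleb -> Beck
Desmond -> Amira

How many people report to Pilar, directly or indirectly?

14

Pilar directly manages Ivan, Benno. Ivan has no reports. Under Benno: Iker, Beck, Caleb, Aoife, Eve, Vivienne, Ugo, Idris, Xiulan, Bob, Kestrel, Karl (12). So Pilar's organization is 2 direct reports plus everyone under them: 1 + 13 = 14.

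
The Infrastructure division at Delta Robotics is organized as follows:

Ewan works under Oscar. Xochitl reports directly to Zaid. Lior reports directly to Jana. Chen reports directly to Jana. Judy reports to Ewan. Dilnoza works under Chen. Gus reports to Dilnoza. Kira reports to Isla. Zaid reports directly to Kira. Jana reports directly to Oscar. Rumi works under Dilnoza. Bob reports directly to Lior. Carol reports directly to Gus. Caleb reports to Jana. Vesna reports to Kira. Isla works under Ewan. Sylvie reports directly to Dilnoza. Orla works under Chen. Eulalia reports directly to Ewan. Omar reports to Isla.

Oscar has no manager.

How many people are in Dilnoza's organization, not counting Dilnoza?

4

Dilnoza directly manages Gus, Rumi, Sylvie. Under Gus: Carol (1). Rumi has no reports. Sylvie has no reports. So Dilnoza's organization is 3 direct reports plus everyone under them: 2 + 1 + 1 = 4.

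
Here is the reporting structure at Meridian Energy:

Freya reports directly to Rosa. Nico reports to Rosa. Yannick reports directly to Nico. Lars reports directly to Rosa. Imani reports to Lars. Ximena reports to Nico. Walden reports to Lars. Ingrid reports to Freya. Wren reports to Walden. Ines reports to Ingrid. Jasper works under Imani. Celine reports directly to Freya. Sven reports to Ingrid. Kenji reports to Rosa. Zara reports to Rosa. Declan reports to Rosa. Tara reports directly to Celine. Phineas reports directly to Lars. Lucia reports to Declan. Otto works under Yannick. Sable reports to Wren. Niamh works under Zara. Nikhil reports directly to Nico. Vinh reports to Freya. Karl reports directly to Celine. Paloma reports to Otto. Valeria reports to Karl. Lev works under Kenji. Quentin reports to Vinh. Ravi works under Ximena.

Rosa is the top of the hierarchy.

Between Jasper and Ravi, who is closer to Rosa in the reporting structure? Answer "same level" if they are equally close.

Both Jasper and Ravi are 3 levels below Rosa.

same level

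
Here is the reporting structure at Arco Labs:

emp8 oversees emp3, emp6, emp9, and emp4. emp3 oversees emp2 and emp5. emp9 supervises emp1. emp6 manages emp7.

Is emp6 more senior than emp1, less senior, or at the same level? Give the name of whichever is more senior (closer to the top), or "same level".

emp6

emp6 is 1 level below emp8; emp1 is 2. emp6 is higher.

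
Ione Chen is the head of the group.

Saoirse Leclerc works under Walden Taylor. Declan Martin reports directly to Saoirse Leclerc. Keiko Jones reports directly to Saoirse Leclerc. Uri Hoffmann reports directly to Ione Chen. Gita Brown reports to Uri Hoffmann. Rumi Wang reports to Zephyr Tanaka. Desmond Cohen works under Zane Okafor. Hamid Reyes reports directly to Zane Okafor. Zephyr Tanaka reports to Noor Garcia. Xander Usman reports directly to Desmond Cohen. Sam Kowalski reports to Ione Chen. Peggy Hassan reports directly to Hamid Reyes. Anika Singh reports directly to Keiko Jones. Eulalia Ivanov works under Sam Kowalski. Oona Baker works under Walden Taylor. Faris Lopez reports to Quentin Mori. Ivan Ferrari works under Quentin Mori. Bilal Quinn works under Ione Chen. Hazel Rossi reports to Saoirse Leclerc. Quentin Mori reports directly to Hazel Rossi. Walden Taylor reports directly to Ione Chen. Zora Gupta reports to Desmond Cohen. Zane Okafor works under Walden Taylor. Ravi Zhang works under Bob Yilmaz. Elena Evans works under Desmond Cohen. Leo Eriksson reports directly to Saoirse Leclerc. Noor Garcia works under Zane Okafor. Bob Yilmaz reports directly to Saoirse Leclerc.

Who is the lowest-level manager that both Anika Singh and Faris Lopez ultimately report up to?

Anika Singh's chain of managers is Keiko Jones, Saoirse Leclerc, Walden Taylor, Ione Chen. Faris Lopez's chain of managers is Quentin Mori, Hazel Rossi, Saoirse Leclerc, Walden Taylor, Ione Chen. The first manager that appears in both chains is Saoirse Leclerc.

Saoirse Leclerc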